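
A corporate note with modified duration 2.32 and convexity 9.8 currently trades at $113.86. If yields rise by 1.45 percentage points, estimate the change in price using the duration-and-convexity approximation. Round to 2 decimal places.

Duration effect: -D_mod·Δy = -2.32 × (+0.0145) = -0.033640
Convexity effect: ½·C·(Δy)² = 0.5 × 9.8 × (0.0145)² = +0.001030225
ΔP/P ≈ -0.033640 + 0.001030225 = -0.032609775
ΔP ≈ 113.86 × (-0.032609775) = -3.7129489815.

-$3.71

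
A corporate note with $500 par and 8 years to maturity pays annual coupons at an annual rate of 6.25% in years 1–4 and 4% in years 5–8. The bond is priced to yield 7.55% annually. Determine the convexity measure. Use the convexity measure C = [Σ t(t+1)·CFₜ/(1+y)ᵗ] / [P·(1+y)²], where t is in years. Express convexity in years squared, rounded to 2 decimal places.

With y = 0.0755:
  t   CF        PV=CF/(1+0.0755)^t    t·PV        t(t+1)·PV
  1        31.25        29.0563        29.0563          58.1125
  2        31.25        27.0165        54.0330         162.0990
  3        31.25        25.1200        75.3599         301.4394
  4        31.25        23.3565        93.4261         467.1306
  5        20.00        13.8988        69.4941         416.9646
  6        20.00        12.9231        77.5387         542.7712
  7        20.00        12.0159        84.1115         672.8916
  8       520.00       290.4825     2,323.8603      20,914.7425
  Σ                    433.8696     2,806.8798      23,536.1515
P = 433.8696.
Convexity = Σ t(t+1)·PV / [P·(1+y)²] = 23,536.1515 / (433.8696 × 1.156700) = 46.89811.

46.90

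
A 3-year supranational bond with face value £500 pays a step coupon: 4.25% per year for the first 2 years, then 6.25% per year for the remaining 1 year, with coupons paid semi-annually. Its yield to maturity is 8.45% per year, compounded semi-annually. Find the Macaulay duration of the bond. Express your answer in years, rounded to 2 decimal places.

2.84 years

Periodic yield y = 0.04225. Discount each cash flow and weight by its period:
  t   CF        PV=CF/(1+0.04225)^t    t·PV
  1       10.625        10.1943        10.1943
  2       10.625         9.7810        19.5621
  3       10.625         9.3845        28.1536
  4       10.625         9.0041        36.0165
  5       15.625        12.7046        63.5229
  6      515.625       402.2560     2,413.5361
  Σ                    453.3246     2,570.9855
Price P = Σ PV = 453.3246.
Macaulay duration = Σ(t·PV) / P = 2,570.9855 / 453.3246 = 5.67140 half-year periods.
In years: 5.67140 / 2 = 2.83570 years.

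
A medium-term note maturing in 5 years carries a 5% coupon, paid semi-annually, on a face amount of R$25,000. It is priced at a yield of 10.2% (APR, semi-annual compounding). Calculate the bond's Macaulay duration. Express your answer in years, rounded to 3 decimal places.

4.411 years

Periodic yield y = 0.051. Discount each cash flow and weight by its period:
  t   CF        PV=CF/(1+0.051)^t    t·PV
  1       625.00       594.6717       594.6717
  2       625.00       565.8152     1,131.6303
  3       625.00       538.3589     1,615.0766
  4       625.00       512.2349     2,048.9395
  5       625.00       487.3786     2,436.8929
  6       625.00       463.7284     2,782.3706
  7       625.00       441.2259     3,088.5814
  8       625.00       419.8153     3,358.5226
  9       625.00       399.4437     3,594.9933
  10   25,625.00    15,582.4849   155,824.8487
  Σ                 20,005.1575   176,476.5276
Price P = Σ PV = 20,005.1575.
Macaulay duration = Σ(t·PV) / P = 176,476.5276 / 20,005.1575 = 8.82155 half-year periods.
In years: 8.82155 / 2 = 4.41078 years.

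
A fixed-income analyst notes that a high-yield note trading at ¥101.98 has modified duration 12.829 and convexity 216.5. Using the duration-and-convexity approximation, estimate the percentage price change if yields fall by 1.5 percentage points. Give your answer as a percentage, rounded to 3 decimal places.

Duration effect: -D_mod·Δy = -12.829 × (-0.015) = +0.192435
Convexity effect: ½·C·(Δy)² = 0.5 × 216.5 × (-0.015)² = +0.02435625
ΔP/P ≈ +0.192435 + 0.02435625 = +0.21679125
= +21.679125%.

+21.679%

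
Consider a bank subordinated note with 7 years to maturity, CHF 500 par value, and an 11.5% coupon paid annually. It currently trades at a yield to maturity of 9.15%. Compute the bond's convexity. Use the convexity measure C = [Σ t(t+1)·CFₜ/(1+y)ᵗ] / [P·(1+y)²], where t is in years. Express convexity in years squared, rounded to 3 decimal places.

With y = 0.0915:
  t   CF        PV=CF/(1+0.0915)^t    t·PV        t(t+1)·PV
  1        57.50        52.6798        52.6798         105.3596
  2        57.50        48.2637        96.5273         289.5820
  3        57.50        44.2177       132.6532         530.6130
  4        57.50        40.5110       162.0440         810.2199
  5        57.50        37.1150       185.5749       1,113.4492
  6        57.50        34.0036       204.0218       1,428.1529
  7       557.50       302.0499     2,114.3493      16,914.7942
  Σ                    558.8407     2,947.8503      21,192.1707
P = 558.8407.
Convexity = Σ t(t+1)·PV / [P·(1+y)²] = 21,192.1707 / (558.8407 × 1.191372) = 31.83024.

31.830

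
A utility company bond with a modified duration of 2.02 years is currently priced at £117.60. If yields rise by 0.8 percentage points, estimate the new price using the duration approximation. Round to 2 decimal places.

Duration approximation: ΔP/P ≈ -D_mod · Δy = -2.02 × (+0.008) = -0.016160.
New price ≈ 117.60 × (1 - 0.016160) = 115.699584.

£115.70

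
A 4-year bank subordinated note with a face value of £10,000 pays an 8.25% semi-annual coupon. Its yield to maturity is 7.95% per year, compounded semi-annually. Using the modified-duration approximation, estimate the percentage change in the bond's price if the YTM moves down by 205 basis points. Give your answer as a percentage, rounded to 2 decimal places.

Periodic yield y = 0.03975. Modified duration first:
  t   CF        PV=CF/(1+0.03975)^t    t·PV
  1       412.50       396.7300       396.7300
  2       412.50       381.5629       763.1257
  3       412.50       366.9756     1,100.9267
  4       412.50       352.9460     1,411.7839
  5       412.50       339.4527     1,697.2637
  6       412.50       326.4753     1,958.8520
  7       412.50       313.9941     2,197.9585
  8    10,412.50     7,622.9590    60,983.6717
  Σ                 10,101.0955    70,510.3123
P = 10,101.0955; D_Mac = 6.98046 half-year periods = 3.49023 yrs; D_mod = 3.49023/(1+0.03975) = 3.35680 yrs.
ΔP/P ≈ -D_mod · Δy = -3.35680 × (-0.0205) = +0.068814 = +6.8814%.

+6.88%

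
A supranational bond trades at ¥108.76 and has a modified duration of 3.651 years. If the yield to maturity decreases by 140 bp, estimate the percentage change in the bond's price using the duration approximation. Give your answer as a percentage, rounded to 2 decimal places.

+5.11%

Duration approximation: ΔP/P ≈ -D_mod · Δy = -3.651 × (-0.014) = +0.051114.
As a percentage: +5.1114%.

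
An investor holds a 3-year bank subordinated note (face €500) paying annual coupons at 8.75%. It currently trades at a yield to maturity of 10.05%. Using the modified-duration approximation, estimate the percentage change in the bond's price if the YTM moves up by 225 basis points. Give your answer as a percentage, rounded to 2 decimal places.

-5.64%

Periodic yield y = 0.1005. Modified duration first:
  t   CF        PV=CF/(1+0.1005)^t    t·PV
  1        43.75        39.7547        39.7547
  2        43.75        36.1242        72.2484
  3       543.75       407.9708     1,223.9125
  Σ                    483.8497     1,335.9155
P = 483.8497; D_Mac = 2.76101 yrs; D_mod = 2.76101/(1+0.1005) = 2.50887 yrs.
ΔP/P ≈ -D_mod · Δy = -2.50887 × (+0.0225) = -0.056450 = -5.6450%.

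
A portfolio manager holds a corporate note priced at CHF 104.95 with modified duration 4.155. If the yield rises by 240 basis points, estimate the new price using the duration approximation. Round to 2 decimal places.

CHF 94.48

Duration approximation: ΔP/P ≈ -D_mod · Δy = -4.155 × (+0.024) = -0.099720.
New price ≈ 104.95 × (1 - 0.099720) = 94.484386.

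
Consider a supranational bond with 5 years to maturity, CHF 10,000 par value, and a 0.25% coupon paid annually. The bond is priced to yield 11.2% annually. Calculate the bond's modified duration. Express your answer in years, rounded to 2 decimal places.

4.47 years

Periodic yield y = 0.112. First find Macaulay duration:
  t   CF        PV=CF/(1+0.112)^t    t·PV
  1        25.00        22.4820        22.4820
  2        25.00        20.2176        40.4353
  3        25.00        18.1813        54.5440
  4        25.00        16.3501        65.4005
  5    10,025.00     5,896.0403    29,480.2016
  Σ                  5,973.2714    29,663.0634
P = 5,973.2714; Macaulay duration = 29,663.0634 / 5,973.2714 = 4.96597 years.
Modified duration = D_Mac / (1 + y) = 4.96597 / 1.112 = 4.46580 years.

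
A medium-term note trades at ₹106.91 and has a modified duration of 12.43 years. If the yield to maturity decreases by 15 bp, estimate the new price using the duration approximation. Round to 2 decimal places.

Duration approximation: ΔP/P ≈ -D_mod · Δy = -12.43 × (-0.0015) = +0.018645.
New price ≈ 106.91 × (1 + 0.018645) = 108.90333695.

₹108.90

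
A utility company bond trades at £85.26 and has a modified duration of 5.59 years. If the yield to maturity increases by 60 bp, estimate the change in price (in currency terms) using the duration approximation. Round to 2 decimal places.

Duration approximation: ΔP/P ≈ -D_mod · Δy = -5.59 × (+0.006) = -0.033540.
ΔP ≈ 85.26 × (-0.033540) = -2.8596204.

-£2.86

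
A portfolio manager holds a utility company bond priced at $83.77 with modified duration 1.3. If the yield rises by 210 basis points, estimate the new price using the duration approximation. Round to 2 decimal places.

$81.48

Duration approximation: ΔP/P ≈ -D_mod · Δy = -1.3 × (+0.021) = -0.027300.
New price ≈ 83.77 × (1 - 0.027300) = 81.483079.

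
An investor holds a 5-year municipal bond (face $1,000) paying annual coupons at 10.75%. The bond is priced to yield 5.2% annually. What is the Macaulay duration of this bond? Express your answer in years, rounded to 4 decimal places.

Periodic yield y = 0.052. Discount each cash flow and weight by its year:
  t   CF        PV=CF/(1+0.052)^t    t·PV
  1       107.50       102.1863       102.1863
  2       107.50        97.1353       194.2706
  3       107.50        92.3339       277.0017
  4       107.50        87.7699       351.0795
  5     1,107.50       859.5379     4,297.6895
  Σ                  1,238.9633     5,222.2277
Price P = Σ PV = 1,238.9633.
Macaulay duration = Σ(t·PV) / P = 5,222.2277 / 1,238.9633 = 4.21500 years.

4.2150 years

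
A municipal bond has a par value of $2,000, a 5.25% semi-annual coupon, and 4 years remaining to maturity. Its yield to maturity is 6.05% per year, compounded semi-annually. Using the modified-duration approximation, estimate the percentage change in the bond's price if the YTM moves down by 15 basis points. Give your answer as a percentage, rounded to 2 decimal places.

Periodic yield y = 0.03025. Modified duration first:
  t   CF        PV=CF/(1+0.03025)^t    t·PV
  1        52.50        50.9585        50.9585
  2        52.50        49.4623        98.9245
  3        52.50        48.0100       144.0299
  4        52.50        46.6003       186.4012
  5        52.50        45.2320       226.1602
  6        52.50        43.9039       263.4237
  7        52.50        42.6148       298.3039
  8     2,052.50     1,617.1197    12,936.9580
  Σ                  1,943.9016    14,205.1600
P = 1,943.9016; D_Mac = 7.30755 half-year periods = 3.65378 yrs; D_mod = 3.65378/(1+0.03025) = 3.54649 yrs.
ΔP/P ≈ -D_mod · Δy = -3.54649 × (-0.0015) = +0.005320 = +0.5320%.

+0.53%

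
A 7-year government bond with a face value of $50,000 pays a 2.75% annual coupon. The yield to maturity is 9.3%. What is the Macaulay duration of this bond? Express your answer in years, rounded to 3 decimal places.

6.318 years

Periodic yield y = 0.093. Discount each cash flow and weight by its year:
  t   CF        PV=CF/(1+0.093)^t    t·PV
  1     1,375.00     1,258.0055     1,258.0055
  2     1,375.00     1,150.9657     2,301.9314
  3     1,375.00     1,053.0336     3,159.1007
  4     1,375.00       963.4342     3,853.7367
  5     1,375.00       881.4585     4,407.2927
  6     1,375.00       806.4579     4,838.7477
  7    51,375.00    27,568.3454   192,978.4177
  Σ                 33,681.7008   212,797.2324
Price P = Σ PV = 33,681.7008.
Macaulay duration = Σ(t·PV) / P = 212,797.2324 / 33,681.7008 = 6.31789 years.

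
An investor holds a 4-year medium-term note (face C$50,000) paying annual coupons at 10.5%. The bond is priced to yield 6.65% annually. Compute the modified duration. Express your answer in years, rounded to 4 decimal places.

3.2811 years

Periodic yield y = 0.0665. First find Macaulay duration:
  t   CF        PV=CF/(1+0.0665)^t    t·PV
  1     5,250.00     4,922.6442     4,922.6442
  2     5,250.00     4,615.7001     9,231.4002
  3     5,250.00     4,327.8951    12,983.6852
  4    55,250.00    42,705.9948   170,823.9793
  Σ                 56,572.2342   197,961.7090
P = 56,572.2342; Macaulay duration = 197,961.7090 / 56,572.2342 = 3.49927 years.
Modified duration = D_Mac / (1 + y) = 3.49927 / 1.0665 = 3.28108 years.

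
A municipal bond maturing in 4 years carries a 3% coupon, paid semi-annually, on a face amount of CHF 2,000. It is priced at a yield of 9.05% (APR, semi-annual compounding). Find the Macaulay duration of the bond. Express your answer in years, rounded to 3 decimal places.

Periodic yield y = 0.04525. Discount each cash flow and weight by its period:
  t   CF        PV=CF/(1+0.04525)^t    t·PV
  1        30.00        28.7013        28.7013
  2        30.00        27.4588        54.9175
  3        30.00        26.2700        78.8101
  4        30.00        25.1328       100.5311
  5        30.00        24.0448       120.2238
  6        30.00        23.0038       138.0230
  7        30.00        22.0080       154.0558
  8     2,030.00     1,424.7368    11,397.8940
  Σ                  1,601.3562    12,073.1566
Price P = Σ PV = 1,601.3562.
Macaulay duration = Σ(t·PV) / P = 12,073.1566 / 1,601.3562 = 7.53933 half-year periods.
In years: 7.53933 / 2 = 3.76967 years.

3.770 years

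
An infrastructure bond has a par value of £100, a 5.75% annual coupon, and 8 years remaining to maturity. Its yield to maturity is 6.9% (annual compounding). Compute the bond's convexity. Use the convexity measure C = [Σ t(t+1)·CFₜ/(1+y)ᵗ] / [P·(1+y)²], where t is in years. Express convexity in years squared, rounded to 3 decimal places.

With y = 0.069:
  t   CF        PV=CF/(1+0.069)^t    t·PV        t(t+1)·PV
  1         5.75         5.3789         5.3789          10.7577
  2         5.75         5.0317        10.0633          30.1900
  3         5.75         4.7069        14.1207          56.4828
  4         5.75         4.4031        17.6123          88.0617
  5         5.75         4.1189        20.5944         123.5665
  6         5.75         3.8530        23.1181         161.8270
  7         5.75         3.6043        25.2303         201.8422
  8       105.75        62.0096       496.0766       4,464.6892
  Σ                     93.1063       612.1946       5,137.4170
P = 93.1063.
Convexity = Σ t(t+1)·PV / [P·(1+y)²] = 5,137.4170 / (93.1063 × 1.142761) = 48.28478.

48.285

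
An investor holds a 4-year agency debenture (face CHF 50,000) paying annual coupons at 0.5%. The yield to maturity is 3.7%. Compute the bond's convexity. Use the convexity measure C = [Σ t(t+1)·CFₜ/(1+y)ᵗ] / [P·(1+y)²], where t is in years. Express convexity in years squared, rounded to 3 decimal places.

With y = 0.037:
  t   CF        PV=CF/(1+0.037)^t    t·PV        t(t+1)·PV
  1       250.00       241.0800       241.0800         482.1601
  2       250.00       232.4783       464.9567       1,394.8700
  3       250.00       224.1835       672.5506       2,690.2026
  4    50,250.00    43,453.1276   173,812.5103     869,062.5513
  Σ                 44,150.8695   175,191.0976     873,629.7840
P = 44,150.8695.
Convexity = Σ t(t+1)·PV / [P·(1+y)²] = 873,629.7840 / (44,150.8695 × 1.075369) = 18.40054.

18.401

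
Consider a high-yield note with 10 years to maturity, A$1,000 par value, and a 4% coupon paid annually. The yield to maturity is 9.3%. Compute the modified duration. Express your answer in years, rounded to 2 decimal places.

7.33 years

Periodic yield y = 0.093. First find Macaulay duration:
  t   CF        PV=CF/(1+0.093)^t    t·PV
  1        40.00        36.5965        36.5965
  2        40.00        33.4826        66.9653
  3        40.00        30.6337        91.9011
  4        40.00        28.0272       112.1087
  5        40.00        25.6424       128.2122
  6        40.00        23.4606       140.7636
  7        40.00        21.4644       150.2508
  8        40.00        19.6381       157.1045
  9        40.00        17.9671       161.7041
  10    1,040.00       427.3972     4,273.9725
  Σ                    664.3099     5,319.5793
P = 664.3099; Macaulay duration = 5,319.5793 / 664.3099 = 8.00768 years.
Modified duration = D_Mac / (1 + y) = 8.00768 / 1.093 = 7.32633 years.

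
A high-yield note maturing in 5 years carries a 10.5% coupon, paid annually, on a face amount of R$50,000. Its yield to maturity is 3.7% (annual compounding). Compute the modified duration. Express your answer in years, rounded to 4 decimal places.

4.0998 years

Periodic yield y = 0.037. First find Macaulay duration:
  t   CF        PV=CF/(1+0.037)^t    t·PV
  1     5,250.00     5,062.6808     5,062.6808
  2     5,250.00     4,882.0451     9,764.0903
  3     5,250.00     4,707.8545    14,123.5636
  4     5,250.00     4,539.8790    18,159.5160
  5    55,250.00    46,072.1522   230,360.7611
  Σ                 65,264.6117   277,470.6118
P = 65,264.6117; Macaulay duration = 277,470.6118 / 65,264.6117 = 4.25147 years.
Modified duration = D_Mac / (1 + y) = 4.25147 / 1.037 = 4.09978 years.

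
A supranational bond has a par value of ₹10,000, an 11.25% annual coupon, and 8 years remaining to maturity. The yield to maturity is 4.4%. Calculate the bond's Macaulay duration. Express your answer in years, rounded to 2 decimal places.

6.09 years

Periodic yield y = 0.044. Discount each cash flow and weight by its year:
  t   CF        PV=CF/(1+0.044)^t    t·PV
  1     1,125.00     1,077.5862     1,077.5862
  2     1,125.00     1,032.1707     2,064.3414
  3     1,125.00       988.6692     2,966.0077
  4     1,125.00       947.0012     3,788.0048
  5     1,125.00       907.0893     4,535.4463
  6     1,125.00       868.8595     5,213.1567
  7     1,125.00       832.2409     5,825.6860
  8    11,125.00     7,883.0817    63,064.6540
  Σ                 14,536.6987    88,534.8832
Price P = Σ PV = 14,536.6987.
Macaulay duration = Σ(t·PV) / P = 88,534.8832 / 14,536.6987 = 6.09044 years.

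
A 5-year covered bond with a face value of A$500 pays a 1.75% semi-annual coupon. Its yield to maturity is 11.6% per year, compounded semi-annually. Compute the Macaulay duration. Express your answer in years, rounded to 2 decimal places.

Periodic yield y = 0.058. Discount each cash flow and weight by its period:
  t   CF        PV=CF/(1+0.058)^t    t·PV
  1        4.375         4.1352         4.1352
  2        4.375         3.9085         7.8169
  3        4.375         3.6942        11.0826
  4        4.375         3.4917        13.9668
  5        4.375         3.3003        16.5014
  6        4.375         3.1193        18.7161
  7        4.375         2.9483        20.6384
  8        4.375         2.7867        22.2937
  9        4.375         2.6339        23.7055
  10     504.375       287.0099     2,870.0990
  Σ                    317.0281     3,008.9556
Price P = Σ PV = 317.0281.
Macaulay duration = Σ(t·PV) / P = 3,008.9556 / 317.0281 = 9.49113 half-year periods.
In years: 9.49113 / 2 = 4.74557 years.

4.75 years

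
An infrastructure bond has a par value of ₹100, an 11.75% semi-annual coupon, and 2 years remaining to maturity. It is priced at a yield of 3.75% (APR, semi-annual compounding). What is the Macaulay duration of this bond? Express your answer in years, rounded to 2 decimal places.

Periodic yield y = 0.01875. Discount each cash flow and weight by its period:
  t   CF        PV=CF/(1+0.01875)^t    t·PV
  1        5.875         5.7669         5.7669
  2        5.875         5.6607        11.3215
  3        5.875         5.5565        16.6696
  4      105.875        98.2931       393.1723
  Σ                    115.2772       426.9303
Price P = Σ PV = 115.2772.
Macaulay duration = Σ(t·PV) / P = 426.9303 / 115.2772 = 3.70351 half-year periods.
In years: 3.70351 / 2 = 1.85175 years.

1.85 years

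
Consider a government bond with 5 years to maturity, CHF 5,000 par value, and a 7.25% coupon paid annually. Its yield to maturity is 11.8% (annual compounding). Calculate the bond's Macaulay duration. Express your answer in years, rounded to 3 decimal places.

Periodic yield y = 0.118. Discount each cash flow and weight by its year:
  t   CF        PV=CF/(1+0.118)^t    t·PV
  1       362.50       324.2397       324.2397
  2       362.50       290.0176       580.0353
  3       362.50       259.4075       778.2226
  4       362.50       232.0282       928.1129
  5     5,362.50     3,070.1408    15,350.7038
  Σ                  4,175.8339    17,961.3143
Price P = Σ PV = 4,175.8339.
Macaulay duration = Σ(t·PV) / P = 17,961.3143 / 4,175.8339 = 4.30125 years.

4.301 years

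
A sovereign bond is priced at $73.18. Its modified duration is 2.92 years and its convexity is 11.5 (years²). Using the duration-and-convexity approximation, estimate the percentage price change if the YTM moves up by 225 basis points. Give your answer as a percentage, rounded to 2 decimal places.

-6.28%

Duration effect: -D_mod·Δy = -2.92 × (+0.0225) = -0.065700
Convexity effect: ½·C·(Δy)² = 0.5 × 11.5 × (0.0225)² = +0.0029109375
ΔP/P ≈ -0.065700 + 0.0029109375 = -0.0627890625
= -6.27890625%.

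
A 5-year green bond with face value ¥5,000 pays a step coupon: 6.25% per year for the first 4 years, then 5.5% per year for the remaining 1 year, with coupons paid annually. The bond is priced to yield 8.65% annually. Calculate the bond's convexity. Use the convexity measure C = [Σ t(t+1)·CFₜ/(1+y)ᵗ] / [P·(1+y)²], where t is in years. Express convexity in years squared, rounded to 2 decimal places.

21.46

With y = 0.0865:
  t   CF        PV=CF/(1+0.0865)^t    t·PV        t(t+1)·PV
  1       312.50       287.6208       287.6208         575.2416
  2       312.50       264.7223       529.4446       1,588.3339
  3       312.50       243.6469       730.9406       2,923.7624
  4       312.50       224.2493       896.9972       4,484.9860
  5     5,275.00     3,483.9652    17,419.8261     104,518.9566
  Σ                  4,504.2045    19,864.8293     114,091.2805
P = 4,504.2045.
Convexity = Σ t(t+1)·PV / [P·(1+y)²] = 114,091.2805 / (4,504.2045 × 1.180482) = 21.45729.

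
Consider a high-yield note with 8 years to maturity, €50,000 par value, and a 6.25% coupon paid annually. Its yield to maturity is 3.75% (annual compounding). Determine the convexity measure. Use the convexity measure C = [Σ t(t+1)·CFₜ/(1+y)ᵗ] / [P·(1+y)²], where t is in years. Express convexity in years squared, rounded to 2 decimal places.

52.06

With y = 0.0375:
  t   CF        PV=CF/(1+0.0375)^t    t·PV        t(t+1)·PV
  1     3,125.00     3,012.0482     3,012.0482       6,024.0964
  2     3,125.00     2,903.1790     5,806.3580      17,419.0739
  3     3,125.00     2,798.2448     8,394.7344      33,578.9376
  4     3,125.00     2,697.1034    10,788.4137      53,942.0685
  5     3,125.00     2,599.6178    12,998.0888      77,988.5327
  6     3,125.00     2,505.6557    15,033.9340     105,237.5381
  7     3,125.00     2,415.0898    16,905.6286     135,245.0289
  8    53,125.00    39,572.5558   316,580.4463   2,849,224.0165
  Σ                 58,503.4944   389,519.6519   3,278,659.2925
P = 58,503.4944.
Convexity = Σ t(t+1)·PV / [P·(1+y)²] = 3,278,659.2925 / (58,503.4944 × 1.076406) = 52.06409.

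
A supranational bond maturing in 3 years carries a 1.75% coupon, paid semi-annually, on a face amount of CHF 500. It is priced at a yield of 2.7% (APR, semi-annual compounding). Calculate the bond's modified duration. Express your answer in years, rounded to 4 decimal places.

2.8955 years

Periodic yield y = 0.0135. First find Macaulay duration:
  t   CF        PV=CF/(1+0.0135)^t    t·PV
  1        4.375         4.3167         4.3167
  2        4.375         4.2592         8.5184
  3        4.375         4.2025        12.6075
  4        4.375         4.1465        16.5861
  5        4.375         4.0913        20.4564
  6      504.375       465.3836     2,792.3013
  Σ                    486.3998     2,854.7864
P = 486.3998; Macaulay duration = 2,854.7864 / 486.3998 = 5.86922 half-year periods = 2.93461 years.
Modified duration = D_Mac / (1 + y) = 2.93461 / 1.0135 = 2.89552 years.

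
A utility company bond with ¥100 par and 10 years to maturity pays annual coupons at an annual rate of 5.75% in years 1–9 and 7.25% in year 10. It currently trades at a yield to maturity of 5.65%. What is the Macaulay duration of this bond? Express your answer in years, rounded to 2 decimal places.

7.90 years

Periodic yield y = 0.0565. Discount each cash flow and weight by its year:
  t   CF        PV=CF/(1+0.0565)^t    t·PV
  1         5.75         5.4425         5.4425
  2         5.75         5.1514        10.3029
  3         5.75         4.8760        14.6279
  4         5.75         4.6152        18.4608
  5         5.75         4.3684        21.8419
  6         5.75         4.1348        24.8086
  7         5.75         3.9136        27.3955
  8         5.75         3.7043        29.6348
  9         5.75         3.5062        31.5562
  10      107.25        61.9017       619.0166
  Σ                    101.6141       803.0876
Price P = Σ PV = 101.6141.
Macaulay duration = Σ(t·PV) / P = 803.0876 / 101.6141 = 7.90331 years.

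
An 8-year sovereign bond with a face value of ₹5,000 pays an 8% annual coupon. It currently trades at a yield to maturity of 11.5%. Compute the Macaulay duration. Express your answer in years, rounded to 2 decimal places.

Periodic yield y = 0.115. Discount each cash flow and weight by its year:
  t   CF        PV=CF/(1+0.115)^t    t·PV
  1       400.00       358.7444       358.7444
  2       400.00       321.7439       643.4877
  3       400.00       288.5595       865.6785
  4       400.00       258.7978     1,035.1911
  5       400.00       232.1056     1,160.5281
  6       400.00       208.1665     1,248.9988
  7       400.00       186.6964     1,306.8747
  8     5,400.00     2,260.4496    18,083.5965
  Σ                  4,115.2636    24,703.0998
Price P = Σ PV = 4,115.2636.
Macaulay duration = Σ(t·PV) / P = 24,703.0998 / 4,115.2636 = 6.00280 years.

6.00 years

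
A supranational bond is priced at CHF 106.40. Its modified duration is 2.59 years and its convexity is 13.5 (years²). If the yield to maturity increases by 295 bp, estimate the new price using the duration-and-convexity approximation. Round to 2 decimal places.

Duration effect: -D_mod·Δy = -2.59 × (+0.0295) = -0.076405
Convexity effect: ½·C·(Δy)² = 0.5 × 13.5 × (0.0295)² = +0.0058741875
ΔP/P ≈ -0.076405 + 0.0058741875 = -0.0705308125
New price ≈ 106.40 × (1 - 0.0705308125) = 98.89552155.

CHF 98.90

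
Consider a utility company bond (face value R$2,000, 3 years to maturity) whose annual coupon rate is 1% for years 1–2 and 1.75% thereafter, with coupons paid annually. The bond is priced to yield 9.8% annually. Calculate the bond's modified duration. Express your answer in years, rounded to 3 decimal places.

2.702 years

Periodic yield y = 0.098. First find Macaulay duration:
  t   CF        PV=CF/(1+0.098)^t    t·PV
  1        20.00        18.2149        18.2149
  2        20.00        16.5892        33.1784
  3     2,035.00     1,537.2956     4,611.8869
  Σ                  1,572.0998     4,663.2802
P = 1,572.0998; Macaulay duration = 4,663.2802 / 1,572.0998 = 2.96627 years.
Modified duration = D_Mac / (1 + y) = 2.96627 / 1.098 = 2.70153 years.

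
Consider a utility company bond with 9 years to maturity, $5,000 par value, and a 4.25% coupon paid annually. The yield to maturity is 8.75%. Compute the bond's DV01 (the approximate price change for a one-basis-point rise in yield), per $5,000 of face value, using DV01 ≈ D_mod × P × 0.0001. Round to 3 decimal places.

$2.471

Periodic yield y = 0.0875.
  t   CF        PV=CF/(1+0.0875)^t    t·PV
  1       212.50       195.4023       195.4023
  2       212.50       179.6803       359.3605
  3       212.50       165.2232       495.6697
  4       212.50       151.9294       607.7177
  5       212.50       139.7052       698.5261
  6       212.50       128.4646       770.7874
  7       212.50       118.1283       826.8983
  8       212.50       108.6238       868.9900
  9     5,212.50     2,450.0936    22,050.8425
  Σ                  3,637.2507    26,874.1945
P = 3,637.2507; D_Mac = 7.38860 yrs; D_mod = 6.79412 yrs.
DV01 ≈ 6.79412 × 3,637.2507 × 0.0001 = 2.471190.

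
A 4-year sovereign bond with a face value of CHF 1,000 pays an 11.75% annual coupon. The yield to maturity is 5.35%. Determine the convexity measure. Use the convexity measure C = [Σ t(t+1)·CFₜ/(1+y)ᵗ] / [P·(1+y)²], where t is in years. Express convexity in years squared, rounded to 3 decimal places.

With y = 0.0535:
  t   CF        PV=CF/(1+0.0535)^t    t·PV        t(t+1)·PV
  1       117.50       111.5330       111.5330         223.0660
  2       117.50       105.8690       211.7380         635.2140
  3       117.50       100.4926       301.4779       1,205.9117
  4     1,117.50       907.2132     3,628.8529      18,144.2645
  Σ                  1,225.1078     4,253.6018      20,208.4561
P = 1,225.1078.
Convexity = Σ t(t+1)·PV / [P·(1+y)²] = 20,208.4561 / (1,225.1078 × 1.109862) = 14.86243.

14.862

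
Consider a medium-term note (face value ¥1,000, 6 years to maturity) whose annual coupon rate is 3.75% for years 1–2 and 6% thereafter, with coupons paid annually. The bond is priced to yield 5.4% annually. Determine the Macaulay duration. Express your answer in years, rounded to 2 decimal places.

5.38 years

Periodic yield y = 0.054. Discount each cash flow and weight by its year:
  t   CF        PV=CF/(1+0.054)^t    t·PV
  1        37.50        35.5787        35.5787
  2        37.50        33.7559        67.5119
  3        60.00        51.2424       153.7272
  4        60.00        48.6171       194.4683
  5        60.00        46.1263       230.6313
  6     1,060.00       773.1472     4,638.8833
  Σ                    988.4676     5,320.8007
Price P = Σ PV = 988.4676.
Macaulay duration = Σ(t·PV) / P = 5,320.8007 / 988.4676 = 5.38288 years.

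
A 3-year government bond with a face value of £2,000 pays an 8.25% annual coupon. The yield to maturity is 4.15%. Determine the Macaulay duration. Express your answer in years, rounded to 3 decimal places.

Periodic yield y = 0.0415. Discount each cash flow and weight by its year:
  t   CF        PV=CF/(1+0.0415)^t    t·PV
  1       165.00       158.4253       158.4253
  2       165.00       152.1127       304.2253
  3     2,165.00     1,916.3732     5,749.1195
  Σ                  2,226.9112     6,211.7701
Price P = Σ PV = 2,226.9112.
Macaulay duration = Σ(t·PV) / P = 6,211.7701 / 2,226.9112 = 2.78941 years.

2.789 years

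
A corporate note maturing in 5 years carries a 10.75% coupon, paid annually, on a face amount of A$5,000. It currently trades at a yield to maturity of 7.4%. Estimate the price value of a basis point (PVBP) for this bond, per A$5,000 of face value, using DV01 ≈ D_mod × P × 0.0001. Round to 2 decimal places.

A$2.21

Periodic yield y = 0.074.
  t   CF        PV=CF/(1+0.074)^t    t·PV
  1       537.50       500.4655       500.4655
  2       537.50       465.9828       931.9656
  3       537.50       433.8760     1,301.6280
  4       537.50       403.9814     1,615.9255
  5     5,537.50     3,875.1840    19,375.9202
  Σ                  5,679.4898    23,725.9049
P = 5,679.4898; D_Mac = 4.17747 yrs; D_mod = 3.88964 yrs.
DV01 ≈ 3.88964 × 5,679.4898 × 0.0001 = 2.209116.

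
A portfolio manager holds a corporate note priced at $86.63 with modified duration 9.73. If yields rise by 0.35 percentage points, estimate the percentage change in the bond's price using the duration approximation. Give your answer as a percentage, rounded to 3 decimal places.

-3.406%

Duration approximation: ΔP/P ≈ -D_mod · Δy = -9.73 × (+0.0035) = -0.034055.
As a percentage: -3.4055%.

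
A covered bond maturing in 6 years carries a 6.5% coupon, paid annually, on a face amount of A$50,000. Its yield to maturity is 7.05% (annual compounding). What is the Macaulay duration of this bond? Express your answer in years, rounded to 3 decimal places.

5.143 years

Periodic yield y = 0.0705. Discount each cash flow and weight by its year:
  t   CF        PV=CF/(1+0.0705)^t    t·PV
  1     3,250.00     3,035.9645     3,035.9645
  2     3,250.00     2,836.0248     5,672.0495
  3     3,250.00     2,649.2525     7,947.7574
  4     3,250.00     2,474.7804     9,899.1218
  5     3,250.00     2,311.7986    11,558.9932
  6    53,250.00    35,383.4017   212,300.4099
  Σ                 48,691.2224   250,414.2962
Price P = Σ PV = 48,691.2224.
Macaulay duration = Σ(t·PV) / P = 250,414.2962 / 48,691.2224 = 5.14290 years.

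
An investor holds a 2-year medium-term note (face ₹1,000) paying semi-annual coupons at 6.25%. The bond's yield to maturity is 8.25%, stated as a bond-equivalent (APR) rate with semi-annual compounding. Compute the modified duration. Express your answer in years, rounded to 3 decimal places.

Periodic yield y = 0.04125. First find Macaulay duration:
  t   CF        PV=CF/(1+0.04125)^t    t·PV
  1        31.25        30.0120        30.0120
  2        31.25        28.8231        57.6461
  3        31.25        27.6812        83.0436
  4     1,031.25       877.2915     3,509.1659
  Σ                    963.8077     3,679.8676
P = 963.8077; Macaulay duration = 3,679.8676 / 963.8077 = 3.81805 half-year periods = 1.90903 years.
Modified duration = D_Mac / (1 + y) = 1.90903 / 1.04125 = 1.83340 years.

1.833 years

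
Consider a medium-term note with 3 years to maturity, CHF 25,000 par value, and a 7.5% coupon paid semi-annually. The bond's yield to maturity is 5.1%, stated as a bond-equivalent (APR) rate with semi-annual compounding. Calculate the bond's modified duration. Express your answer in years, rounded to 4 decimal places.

Periodic yield y = 0.0255. First find Macaulay duration:
  t   CF        PV=CF/(1+0.0255)^t    t·PV
  1       937.50       914.1882       914.1882
  2       937.50       891.4561     1,782.9121
  3       937.50       869.2892     2,607.8676
  4       937.50       847.6735     3,390.6941
  5       937.50       826.5953     4,132.9767
  6    25,937.50    22,300.4756   133,802.8538
  Σ                 26,649.6780   146,631.4925
P = 26,649.6780; Macaulay duration = 146,631.4925 / 26,649.6780 = 5.50219 half-year periods = 2.75109 years.
Modified duration = D_Mac / (1 + y) = 2.75109 / 1.0255 = 2.68268 years.

2.6827 years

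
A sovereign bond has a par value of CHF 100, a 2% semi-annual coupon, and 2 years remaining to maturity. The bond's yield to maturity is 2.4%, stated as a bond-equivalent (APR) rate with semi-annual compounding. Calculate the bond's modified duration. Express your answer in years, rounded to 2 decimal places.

1.95 years

Periodic yield y = 0.012. First find Macaulay duration:
  t   CF        PV=CF/(1+0.012)^t    t·PV
  1         1.00         0.9881         0.9881
  2         1.00         0.9764         1.9529
  3         1.00         0.9648         2.8945
  4       101.00        96.2940       385.1761
  Σ                     99.2234       391.0116
P = 99.2234; Macaulay duration = 391.0116 / 99.2234 = 3.94072 half-year periods = 1.97036 years.
Modified duration = D_Mac / (1 + y) = 1.97036 / 1.012 = 1.94700 years.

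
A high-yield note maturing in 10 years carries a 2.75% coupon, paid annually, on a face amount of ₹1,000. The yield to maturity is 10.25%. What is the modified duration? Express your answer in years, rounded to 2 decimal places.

7.60 years

Periodic yield y = 0.1025. First find Macaulay duration:
  t   CF        PV=CF/(1+0.1025)^t    t·PV
  1        27.50        24.9433        24.9433
  2        27.50        22.6243        45.2486
  3        27.50        20.5209        61.5628
  4        27.50        18.6131        74.4523
  5        27.50        16.8826        84.4131
  6        27.50        15.3130        91.8782
  7        27.50        13.8894        97.2256
  8        27.50        12.5981       100.7845
  9        27.50        11.4268       102.8414
  10    1,027.50       387.2539     3,872.5394
  Σ                    544.0655     4,555.8892
P = 544.0655; Macaulay duration = 4,555.8892 / 544.0655 = 8.37379 years.
Modified duration = D_Mac / (1 + y) = 8.37379 / 1.1025 = 7.59527 years.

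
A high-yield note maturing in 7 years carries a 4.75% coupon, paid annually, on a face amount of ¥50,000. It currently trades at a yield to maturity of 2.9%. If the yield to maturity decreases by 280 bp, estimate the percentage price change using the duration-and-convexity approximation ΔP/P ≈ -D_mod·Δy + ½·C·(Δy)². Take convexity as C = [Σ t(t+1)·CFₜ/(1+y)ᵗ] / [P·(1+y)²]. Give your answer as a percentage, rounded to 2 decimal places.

+18.54%

With y = 0.029:
  t   CF        PV=CF/(1+0.029)^t    t·PV        t(t+1)·PV
  1     2,375.00     2,308.0661     2,308.0661       4,616.1322
  2     2,375.00     2,243.0185     4,486.0371      13,458.1113
  3     2,375.00     2,179.8042     6,539.4127      26,157.6507
  4     2,375.00     2,118.3715     8,473.4858      42,367.4290
  5     2,375.00     2,058.6700    10,293.3501      61,760.1006
  6     2,375.00     2,000.6511    12,003.9068      84,027.3478
  7    52,375.00    42,876.2123   300,133.4861   2,401,067.8887
  Σ                 55,784.7938   344,237.7447   2,633,454.6603
P = 55,784.7938; D_Mac = 6.17082 yrs; D_mod = 5.99691 yrs; C = 44.58402.
Duration effect: -5.99691 × (-0.028) = +0.167913
Convexity effect: 0.5 × 44.58402 × (-0.028)² = +0.0174769
ΔP/P ≈ +0.167913 + 0.0174769 = +0.185390 = +18.5390%.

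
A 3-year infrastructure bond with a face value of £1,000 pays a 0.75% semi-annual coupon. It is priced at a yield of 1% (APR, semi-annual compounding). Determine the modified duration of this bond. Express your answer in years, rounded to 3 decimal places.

Periodic yield y = 0.005. First find Macaulay duration:
  t   CF        PV=CF/(1+0.005)^t    t·PV
  1         3.75         3.7313         3.7313
  2         3.75         3.7128         7.4256
  3         3.75         3.6943        11.0829
  4         3.75         3.6759        14.7037
  5         3.75         3.6576        18.2882
  6     1,003.75       974.1575     5,844.9451
  Σ                    992.6295     5,900.1769
P = 992.6295; Macaulay duration = 5,900.1769 / 992.6295 = 5.94399 half-year periods = 2.97199 years.
Modified duration = D_Mac / (1 + y) = 2.97199 / 1.005 = 2.95721 years.

2.957 years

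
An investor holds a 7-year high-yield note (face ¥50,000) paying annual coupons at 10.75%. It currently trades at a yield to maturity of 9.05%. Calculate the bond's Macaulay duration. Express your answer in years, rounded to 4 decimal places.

5.3357 years

Periodic yield y = 0.0905. Discount each cash flow and weight by its year:
  t   CF        PV=CF/(1+0.0905)^t    t·PV
  1     5,375.00     4,928.9317     4,928.9317
  2     5,375.00     4,519.8823     9,039.7647
  3     5,375.00     4,144.7798    12,434.3393
  4     5,375.00     3,800.8068    15,203.2270
  5     5,375.00     3,485.3799    17,426.8994
  6     5,375.00     3,196.1301    19,176.7806
  7    55,375.00    30,194.9316   211,364.5210
  Σ                 54,270.8421   289,574.4637
Price P = Σ PV = 54,270.8421.
Macaulay duration = Σ(t·PV) / P = 289,574.4637 / 54,270.8421 = 5.33573 years.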